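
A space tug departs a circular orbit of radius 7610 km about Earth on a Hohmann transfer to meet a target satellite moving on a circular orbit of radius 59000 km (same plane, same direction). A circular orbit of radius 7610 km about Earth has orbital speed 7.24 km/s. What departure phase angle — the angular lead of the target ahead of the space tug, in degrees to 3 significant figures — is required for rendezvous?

φ = 104°

From the circular-orbit relation v² = μ/r at r = 7610 km: μ = v²r = (7.24)² × 7610 = 3.98898×10^5 km³/s².
Transfer-ellipse semi-major axis a_t = (r₁ + r₂)/2 = (7610 + 59000)/2 = 33305 km.
The half-period of the transfer ellipse is t = π√(a_t³/μ) = 30233 s.
The target's mean motion on its circular orbit is ω₂ = √(μ/r₂³) = 4.4071×10^-5 rad/s.
Angle swept by the target during transfer: ω₂·t = 1.3324 rad = 76.34°.
The space tug traverses 180° on the transfer ellipse, so the target must lead by 180° − 76.34° = 104°.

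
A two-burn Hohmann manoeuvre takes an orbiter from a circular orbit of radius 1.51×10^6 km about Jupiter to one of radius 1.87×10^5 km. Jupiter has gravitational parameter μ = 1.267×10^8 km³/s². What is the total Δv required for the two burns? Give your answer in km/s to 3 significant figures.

The Hohmann ellipse has a_t = (r₁ + r₂)/2 = 8.485×10^5 km.
Circular speed at r₁: v₁ = √(μ/r₁) = √(1.267×10^8/1.510×10^6) = 9.160 km/s.
Transfer-orbit speed at r₁ (vis-viva): v_a = √[μ(2/r₁ − 1/a_t)] = 4.300 km/s.
First burn Δv₁ = |v_a − v₁| = 4.860 km/s.
Circular speed at r₂: v₂ = √(μ/r₂) = 26.030 km/s.
Transfer-orbit speed at r₂: v_p = √[μ(2/r₂ − 1/a_t)] = 34.724 km/s.
Second burn Δv₂ = |v₂ − v_p| = 8.694 km/s.
Δv = Δv₁ + Δv₂ = 4.860 + 8.694 = 13.55 km/s.

Δv = 13.6 km/s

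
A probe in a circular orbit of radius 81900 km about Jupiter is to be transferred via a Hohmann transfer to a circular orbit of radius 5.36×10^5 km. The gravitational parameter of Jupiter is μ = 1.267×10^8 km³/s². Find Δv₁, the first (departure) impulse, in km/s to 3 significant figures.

Semi-major axis of the transfer orbit: a_t = (81900 + 5.360×10^5)/2 = 3.0895×10^5 km.
Circular speed at r = 81900 km: v_c = √(μ/r) = 39.3320 km/s.
Transfer-orbit speed at the same r (vis-viva, a = a_t): v_t = √[μ(2/r − 1/a_t)] = 51.8065 km/s.
Δv₁ = |v_t − v_c| = |51.8065 − 39.3320| = 12.47 km/s.

Δv₁ = 12.5 km/s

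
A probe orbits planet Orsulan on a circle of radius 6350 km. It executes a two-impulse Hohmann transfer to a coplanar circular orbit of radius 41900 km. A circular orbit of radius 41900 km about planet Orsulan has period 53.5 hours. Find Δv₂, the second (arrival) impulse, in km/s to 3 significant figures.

Δv₂ = 0.666 km/s

From Kepler's third law T² = 4π²r³/μ at r = 41900 km, T = 53.5 hours = 53.5 × 3600 s = 1.926×10^5 s: μ = 4π²r³/T² = 78286.9 km³/s².
The Hohmann ellipse has a_t = (r₁ + r₂)/2 = 24125 km.
Circular speed at r = 41900 km: v_c = √(μ/r) = 1.3669 km/s.
Vis-viva on the transfer ellipse at r = 41900 km gives v_t = √[μ(2/r − 1/a_t)] = 0.70128 km/s.
Δv₂ = |v_t − v_c| = |0.70128 − 1.3669| = 0.6656 km/s.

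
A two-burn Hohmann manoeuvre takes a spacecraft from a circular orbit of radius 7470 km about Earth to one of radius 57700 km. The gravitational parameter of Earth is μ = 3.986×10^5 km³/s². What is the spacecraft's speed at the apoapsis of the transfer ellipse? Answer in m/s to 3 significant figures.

The Hohmann ellipse has a_t = (r₁ + r₂)/2 = 32585 km.
The apoapsis of the transfer ellipse is at r = 57700 km.
Vis-viva: v = √[μ(2/r − 1/a_t)] = √[3.986×10^5 × (2/57700 − 1/32585)] = 1.258 km/s.

v = 1260 m/s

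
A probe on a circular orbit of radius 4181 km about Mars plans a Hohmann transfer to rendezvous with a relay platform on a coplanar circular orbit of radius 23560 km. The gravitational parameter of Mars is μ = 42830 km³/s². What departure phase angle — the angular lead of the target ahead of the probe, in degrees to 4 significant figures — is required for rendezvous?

φ = 98.69°

Semi-major axis of the transfer orbit: a_t = (4181 + 23560)/2 = 13870.5 km.
Transfer time t = π√(a_t³/μ) = 24798 s.
Target angular speed ω₂ = √(μ/r₂³) = 5.7228×10^-5 rad/s.
Angle swept by the target during transfer: ω₂·t = 1.4191 rad = 81.31°.
Arrival is 180° from departure on the ellipse, so φ = 180° − 81.31° = 98.69°.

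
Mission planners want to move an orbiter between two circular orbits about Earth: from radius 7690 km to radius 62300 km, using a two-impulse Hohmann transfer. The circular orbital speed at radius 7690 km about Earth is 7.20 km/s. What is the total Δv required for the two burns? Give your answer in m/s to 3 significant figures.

Δv = 3750 m/s

From the circular-orbit relation v² = μ/r at r = 7690 km: μ = v²r = (7.20)² × 7690 = 3.98650×10^5 km³/s².
The Hohmann ellipse has a_t = (r₁ + r₂)/2 = 34995 km.
Circular speed at r₁: v₁ = √(μ/r₁) = √(3.98650×10^5/7690) = 7.20000 km/s.
On the transfer ellipse at r₁, vis-viva equation gives v_p = √[μ(2/r₁ − 1/a_t)] = 9.60668 km/s.
First burn Δv₁ = |v_p − v₁| = 2.40668 km/s.
At r₂, v₂ = √(μ/r₂) = 2.5296 km/s.
Transfer-orbit speed at r₂: v_a = √[μ(2/r₂ − 1/a_t)] = 1.1858 km/s.
Second burn Δv₂ = |v₂ − v_a| = 1.34380 km/s.
Total Δv = Δv₁ + Δv₂ = 3.750 km/s.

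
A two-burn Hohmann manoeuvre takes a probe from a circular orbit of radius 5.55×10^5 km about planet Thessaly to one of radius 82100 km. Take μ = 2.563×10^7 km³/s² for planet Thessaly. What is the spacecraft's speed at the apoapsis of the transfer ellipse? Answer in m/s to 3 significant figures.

The Hohmann ellipse has a_t = (r₁ + r₂)/2 = 3.1855×10^5 km.
The apoapsis of the transfer ellipse is at r = 5.550×10^5 km.
Vis-viva: v = √[μ(2/r − 1/a_t)] = √[2.563×10^7 × (2/5.550×10^5 − 1/3.1855×10^5)] = 3.450 km/s.

v = 3450 m/s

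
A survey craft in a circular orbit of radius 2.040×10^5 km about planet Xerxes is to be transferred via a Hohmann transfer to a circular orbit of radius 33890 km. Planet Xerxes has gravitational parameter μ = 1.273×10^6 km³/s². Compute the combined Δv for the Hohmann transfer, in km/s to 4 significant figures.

Transfer-ellipse semi-major axis a_t = (r₁ + r₂)/2 = (2.040×10^5 + 33890)/2 = 1.18945×10^5 km.
At r₁ the circular-orbit speed is v₁ = √(μ/r₁) = 2.4980 km/s.
On the transfer ellipse at r₁, vis-viva gives v_a = √[μ(2/r₁ − 1/a_t)] = 1.3334 km/s.
First burn Δv₁ = |v_a − v₁| = 1.1646 km/s.
Circular speed at r₂: v₂ = √(μ/r₂) = 6.1288 km/s.
Transfer-orbit speed at r₂: v_p = √[μ(2/r₂ − 1/a_t)] = 8.0264 km/s.
Second burn Δv₂ = |v₂ − v_p| = 1.8976 km/s.
Total Δv = Δv₁ + Δv₂ = 3.062 km/s.

Δv = 3.062 km/s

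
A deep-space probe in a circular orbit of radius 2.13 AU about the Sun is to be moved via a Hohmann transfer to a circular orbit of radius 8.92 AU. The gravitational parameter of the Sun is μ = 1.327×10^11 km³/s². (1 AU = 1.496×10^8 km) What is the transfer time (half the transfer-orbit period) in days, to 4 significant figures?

t = 2372 days

In km: r₁ = 2.13 × 1.496×10^8 = 3.18648×10^8 km; r₂ = 8.92 × 1.496×10^8 = 1.334432×10^9 km.
Transfer-ellipse semi-major axis a_t = (r₁ + r₂)/2 = (3.18648×10^8 + 1.334432×10^9)/2 = 8.2654×10^8 km.
Transfer time t = π√(a_t³/μ) = π√((8.2654×10^8)³ / 1.327×10^11) = 2.049×10^8 s.
Converting: 2.049×10^8 s ÷ 86400 s/day = 2372 days.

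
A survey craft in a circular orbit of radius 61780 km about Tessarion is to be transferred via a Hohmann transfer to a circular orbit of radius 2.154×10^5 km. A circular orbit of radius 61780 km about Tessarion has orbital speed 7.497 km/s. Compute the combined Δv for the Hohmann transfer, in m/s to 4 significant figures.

From the circular-orbit relation v² = μ/r at r = 61780 km: μ = v²r = (7.497)² × 61780 = 3.47235×10^6 km³/s².
Transfer-ellipse semi-major axis a_t = (r₁ + r₂)/2 = (61780 + 2.154×10^5)/2 = 1.3859×10^5 km.
At r₁ the circular-orbit speed is v₁ = √(μ/r₁) = 7.4970 km/s.
On the transfer ellipse at r₁, vis-viva gives v_p = √[μ(2/r₁ − 1/a_t)] = 9.3464 km/s.
First burn Δv₁ = |v_p − v₁| = 1.8494 km/s.
Circular speed at r₂: v₂ = √(μ/r₂) = 4.0150 km/s.
Transfer-orbit speed at r₂: v_a = √[μ(2/r₂ − 1/a_t)] = 2.6807 km/s.
Second burn Δv₂ = |v₂ − v_a| = 1.3343 km/s.
Δv = Δv₁ + Δv₂ = 1.8494 + 1.3343 = 3.184 km/s.

Δv = 3184 m/s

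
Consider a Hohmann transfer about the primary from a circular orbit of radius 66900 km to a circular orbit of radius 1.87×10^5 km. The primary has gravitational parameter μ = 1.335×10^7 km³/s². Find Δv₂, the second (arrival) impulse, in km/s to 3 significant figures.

Δv₂ = 2.32 km/s

Transfer-ellipse semi-major axis a_t = (r₁ + r₂)/2 = (66900 + 1.870×10^5)/2 = 1.2695×10^5 km.
Circular speed at r = 1.870×10^5 km: v_c = √(μ/r) = 8.4493 km/s.
Transfer-orbit speed at the same r (vis-viva, a = a_t): v_t = √[μ(2/r − 1/a_t)] = 6.1336 km/s.
Δv₂ = |v_t − v_c| = |6.1336 − 8.4493| = 2.316 km/s.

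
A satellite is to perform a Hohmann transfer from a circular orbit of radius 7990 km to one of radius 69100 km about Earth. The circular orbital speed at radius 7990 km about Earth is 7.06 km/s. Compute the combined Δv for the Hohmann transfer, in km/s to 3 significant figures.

Δv = 3.70 km/s

From the circular-orbit relation v² = μ/r at r = 7990 km: μ = v²r = (7.06)² × 7990 = 3.98250×10^5 km³/s².
Transfer-ellipse semi-major axis a_t = (r₁ + r₂)/2 = (7990 + 69100)/2 = 38545 km.
At r₁ the circular-orbit speed is v₁ = √(μ/r₁) = 7.06000 km/s.
On the transfer ellipse at r₁, vis-viva equation gives v_p = √[μ(2/r₁ − 1/a_t)] = 9.45278 km/s.
First burn Δv₁ = |v_p − v₁| = 2.39278 km/s.
At r₂, v₂ = √(μ/r₂) = 2.40071 km/s.
Transfer-orbit speed at r₂: v_a = √[μ(2/r₂ − 1/a_t)] = 1.09302 km/s.
Second burn Δv₂ = |v₂ − v_a| = 1.30769 km/s.
Δv = Δv₁ + Δv₂ = 2.39278 + 1.30769 = 3.700 km/s.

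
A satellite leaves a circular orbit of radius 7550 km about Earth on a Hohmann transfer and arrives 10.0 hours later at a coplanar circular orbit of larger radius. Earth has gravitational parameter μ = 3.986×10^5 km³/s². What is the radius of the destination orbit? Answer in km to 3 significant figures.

Transfer time t = 10.0 hours = 36000 s, and t = π√(a_t³/μ).
So a_t = (μ t²/π²)^(1/3) = (3.986×10^5 × (36000)² / π²)^(1/3) = 37407 km.
Since a_t = (r₁ + r₂)/2, r₂ = 2a_t − r₁ = 2×37407 − 7550 = 67264 km.

r₂ = 67300 km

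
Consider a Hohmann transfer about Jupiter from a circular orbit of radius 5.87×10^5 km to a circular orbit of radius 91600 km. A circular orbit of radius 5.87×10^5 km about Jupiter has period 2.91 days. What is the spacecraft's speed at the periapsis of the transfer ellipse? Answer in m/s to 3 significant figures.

From Kepler's third law T² = 4π²r³/μ at r = 5.87×10^5 km, T = 2.91 days = 2.91 × 86400 s = 2.51424×10^5 s: μ = 4π²r³/T² = 1.26317×10^8 km³/s².
Transfer-ellipse semi-major axis a_t = (r₁ + r₂)/2 = (5.870×10^5 + 91600)/2 = 3.393×10^5 km.
At periapsis, r = 91600 km.
Applying v² = μ(2/r − 1/a_t): v = 48.84 km/s.

v = 48800 m/s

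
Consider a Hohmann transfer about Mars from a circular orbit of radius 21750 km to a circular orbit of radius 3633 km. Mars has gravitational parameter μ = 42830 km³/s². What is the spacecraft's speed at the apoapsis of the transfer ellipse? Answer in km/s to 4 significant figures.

Transfer-ellipse semi-major axis a_t = (r₁ + r₂)/2 = (21750 + 3633)/2 = 12691.5 km.
At apoapsis, r = 21750 km.
From the vis-viva equation, v = √[μ(2/r − 1/a_t)] = 0.7508 km/s.

v = 0.7508 km/s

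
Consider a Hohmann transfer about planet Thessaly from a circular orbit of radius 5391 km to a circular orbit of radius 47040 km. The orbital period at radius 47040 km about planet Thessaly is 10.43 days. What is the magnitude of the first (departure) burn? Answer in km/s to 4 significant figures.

Δv₁ = 0.3290 km/s

From Kepler's third law T² = 4π²r³/μ at r = 47040 km, T = 10.43 days = 10.43 × 86400 s = 9.01152×10^5 s: μ = 4π²r³/T² = 5060.18 km³/s².
Transfer-ellipse semi-major axis a_t = (r₁ + r₂)/2 = (5391 + 47040)/2 = 26215.5 km.
On the circular orbit at r = 5391 km, v_c = √(μ/r) = 0.96883 km/s.
Vis-viva on the transfer ellipse at r = 5391 km gives v_t = √[μ(2/r − 1/a_t)] = 1.2978 km/s.
Δv₁ = |v_t − v_c| = |1.2978 − 0.96883| = 0.3290 km/s.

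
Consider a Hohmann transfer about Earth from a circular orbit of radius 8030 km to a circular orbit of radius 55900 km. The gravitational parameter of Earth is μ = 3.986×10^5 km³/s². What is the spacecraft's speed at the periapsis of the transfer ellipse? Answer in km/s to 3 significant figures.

v = 9.32 km/s

The Hohmann ellipse has a_t = (r₁ + r₂)/2 = 31965 km.
At periapsis, r = 8030 km.
From the vis-viva equation, v = √[μ(2/r − 1/a_t)] = 9.317 km/s.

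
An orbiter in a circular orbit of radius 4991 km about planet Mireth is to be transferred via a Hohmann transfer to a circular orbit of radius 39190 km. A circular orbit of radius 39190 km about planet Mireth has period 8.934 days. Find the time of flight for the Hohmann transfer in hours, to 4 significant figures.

From Kepler's third law T² = 4π²r³/μ at r = 39190 km, T = 8.934 days = 8.934 × 86400 s = 7.718976×10^5 s: μ = 4π²r³/T² = 3988.10 km³/s².
The Hohmann ellipse has a_t = (r₁ + r₂)/2 = 22090.5 km.
Transfer time t = π√(a_t³/μ) = π√((22090.5)³ / 3988.10) = 1.6333×10^5 s.
Converting: 1.6333×10^5 s ÷ 3600 s/hour = 45.37 hours.

t = 45.37 hours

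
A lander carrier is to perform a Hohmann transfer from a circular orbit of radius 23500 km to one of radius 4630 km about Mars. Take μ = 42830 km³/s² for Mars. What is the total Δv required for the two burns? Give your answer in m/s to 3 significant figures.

Δv = 1470 m/s

Semi-major axis of the transfer orbit: a_t = (23500 + 4630)/2 = 14065 km.
At r₁ the circular-orbit speed is v₁ = √(μ/r₁) = 1.350 km/s.
Transfer-orbit speed at r₁ (vis-viva): v_a = √[μ(2/r₁ − 1/a_t)] = 0.7746 km/s.
First burn Δv₁ = |v_a − v₁| = 0.5754 km/s.
Circular speed at r₂: v₂ = √(μ/r₂) = 3.0415 km/s.
Transfer-orbit speed at r₂: v_p = √[μ(2/r₂ − 1/a_t)] = 3.9314 km/s.
Second burn Δv₂ = |v₂ − v_p| = 0.8899 km/s.
Total Δv = Δv₁ + Δv₂ = 1.465 km/s.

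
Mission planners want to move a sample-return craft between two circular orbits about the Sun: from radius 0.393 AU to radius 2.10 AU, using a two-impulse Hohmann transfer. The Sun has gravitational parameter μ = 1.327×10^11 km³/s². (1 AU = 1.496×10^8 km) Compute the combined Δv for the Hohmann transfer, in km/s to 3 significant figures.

In km: r₁ = 0.393 × 1.496×10^8 = 5.87928×10^7 km; r₂ = 2.10 × 1.496×10^8 = 3.1416×10^8 km.
The Hohmann ellipse has a_t = (r₁ + r₂)/2 = 1.864764×10^8 km.
At r₁ the circular-orbit speed is v₁ = √(μ/r₁) = 47.509 km/s.
On the transfer ellipse at r₁, vis-viva equation gives v_p = √[μ(2/r₁ − 1/a_t)] = 61.665 km/s.
First burn Δv₁ = |v_p − v₁| = 14.16 km/s.
Circular speed at r₂: v₂ = √(μ/r₂) = 20.552 km/s.
Transfer-orbit speed at r₂: v_a = √[μ(2/r₂ − 1/a_t)] = 11.540 km/s.
Second burn Δv₂ = |v₂ − v_a| = 9.012 km/s.
Δv = Δv₁ + Δv₂ = 14.16 + 9.012 = 23.17 km/s.

Δv = 23.2 km/s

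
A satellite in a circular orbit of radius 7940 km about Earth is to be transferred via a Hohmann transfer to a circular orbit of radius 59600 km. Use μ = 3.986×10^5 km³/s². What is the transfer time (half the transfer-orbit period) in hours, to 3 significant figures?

t = 8.58 hours

Semi-major axis of the transfer orbit: a_t = (7940 + 59600)/2 = 33770 km.
Half the transfer-orbit period gives t = π√(a_t³/μ) = 30880 s.
Converting: 30880 s ÷ 3600 s/hour = 8.58 hours.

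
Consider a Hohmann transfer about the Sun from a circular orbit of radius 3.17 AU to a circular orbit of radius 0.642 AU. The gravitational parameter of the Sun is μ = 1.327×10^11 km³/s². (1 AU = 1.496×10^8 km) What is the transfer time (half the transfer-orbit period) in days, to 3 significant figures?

In km: r₁ = 3.17 × 1.496×10^8 = 4.74232×10^8 km; r₂ = 0.642 × 1.496×10^8 = 9.60432×10^7 km.
Transfer-ellipse semi-major axis a_t = (r₁ + r₂)/2 = (4.74232×10^8 + 9.60432×10^7)/2 = 2.851376×10^8 km.
Transfer time t = π√(a_t³/μ) = π√((2.851376×10^8)³ / 1.327×10^11) = 4.152×10^7 s.
Converting: 4.152×10^7 s ÷ 86400 s/day = 481 days.

t = 481 days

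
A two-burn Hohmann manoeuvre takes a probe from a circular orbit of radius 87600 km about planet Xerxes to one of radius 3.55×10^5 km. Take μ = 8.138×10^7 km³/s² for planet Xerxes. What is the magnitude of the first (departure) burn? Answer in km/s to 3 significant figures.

Δv₁ = 8.12 km/s

Transfer-ellipse semi-major axis a_t = (r₁ + r₂)/2 = (87600 + 3.550×10^5)/2 = 2.213×10^5 km.
On the circular orbit at r = 87600 km, v_c = √(μ/r) = 30.4794 km/s.
Vis-viva on the transfer ellipse at r = 87600 km gives v_t = √[μ(2/r − 1/a_t)] = 38.6038 km/s.
Δv₁ = |v_t − v_c| = |38.6038 − 30.4794| = 8.124 km/s.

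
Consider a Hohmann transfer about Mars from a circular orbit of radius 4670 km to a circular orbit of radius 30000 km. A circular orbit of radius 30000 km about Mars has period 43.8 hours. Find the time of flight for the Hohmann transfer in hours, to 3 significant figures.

t = 9.62 hours

From Kepler's third law T² = 4π²r³/μ at r = 30000 km, T = 43.8 hours = 43.8 × 3600 s = 1.5768×10^5 s: μ = 4π²r³/T² = 42871.7 km³/s².
Semi-major axis of the transfer orbit: a_t = (4670 + 30000)/2 = 17335 km.
Transfer time t = π√(a_t³/μ) = π√((17335)³ / 42871.7) = 34630 s.
Converting: 34630 s ÷ 3600 s/hour = 9.62 hours.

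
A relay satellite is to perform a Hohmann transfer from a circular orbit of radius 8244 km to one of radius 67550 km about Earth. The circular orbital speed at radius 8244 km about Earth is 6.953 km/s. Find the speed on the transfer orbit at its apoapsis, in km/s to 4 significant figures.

v = 1.133 km/s

From the circular-orbit relation v² = μ/r at r = 8244 km: μ = v²r = (6.953)² × 8244 = 3.98550×10^5 km³/s².
Semi-major axis of the transfer orbit: a_t = (8244 + 67550)/2 = 37897 km.
The apoapsis of the transfer ellipse is at r = 67550 km.
Applying v² = μ(2/r − 1/a_t): v = 1.133 km/s.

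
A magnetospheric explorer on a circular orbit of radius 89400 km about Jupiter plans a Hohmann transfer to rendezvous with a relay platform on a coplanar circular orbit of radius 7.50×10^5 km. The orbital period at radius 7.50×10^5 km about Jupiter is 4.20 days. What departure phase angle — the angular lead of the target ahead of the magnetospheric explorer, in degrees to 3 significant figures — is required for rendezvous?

φ = 105°

From Kepler's third law T² = 4π²r³/μ at r = 7.50×10^5 km, T = 4.20 days = 4.20 × 86400 s = 3.6288×10^5 s: μ = 4π²r³/T² = 1.26479×10^8 km³/s².
Transfer-ellipse semi-major axis a_t = (r₁ + r₂)/2 = (89400 + 7.500×10^5)/2 = 4.197×10^5 km.
The half-period of the transfer ellipse is t = π√(a_t³/μ) = 75954 s.
Target angular speed ω₂ = √(μ/r₂³) = 1.7315×10^-5 rad/s.
Angle swept by the target during transfer: ω₂·t = 1.3151 rad = 75.35°.
The magnetospheric explorer traverses 180° on the transfer ellipse, so the target must lead by 180° − 75.35° = 105°.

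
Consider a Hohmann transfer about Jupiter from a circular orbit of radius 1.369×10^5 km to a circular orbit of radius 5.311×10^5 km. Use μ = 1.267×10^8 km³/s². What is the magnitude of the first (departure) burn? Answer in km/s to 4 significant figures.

Δv₁ = 7.940 km/s

The Hohmann ellipse has a_t = (r₁ + r₂)/2 = 3.340×10^5 km.
Circular speed at r = 1.369×10^5 km: v_c = √(μ/r) = 30.42 km/s.
Transfer-orbit speed at the same r (vis-viva, a = a_t): v_t = √[μ(2/r − 1/a_t)] = 38.36 km/s.
Δv₁ = |v_t − v_c| = |38.36 − 30.42| = 7.940 km/s.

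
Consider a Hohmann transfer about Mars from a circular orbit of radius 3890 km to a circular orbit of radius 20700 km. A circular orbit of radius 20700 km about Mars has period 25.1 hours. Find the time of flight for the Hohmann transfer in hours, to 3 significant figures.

t = 5.74 hours

From Kepler's third law T² = 4π²r³/μ at r = 20700 km, T = 25.1 hours = 25.1 × 3600 s = 90360 s: μ = 4π²r³/T² = 42886.3 km³/s².
Transfer-ellipse semi-major axis a_t = (r₁ + r₂)/2 = (3890 + 20700)/2 = 12295 km.
By Kepler's third law the transfer-orbit period is T = 2π√(a_t³/μ), so t = T/2 = 20680 s.
Converting: 20680 s ÷ 3600 s/hour = 5.74 hours.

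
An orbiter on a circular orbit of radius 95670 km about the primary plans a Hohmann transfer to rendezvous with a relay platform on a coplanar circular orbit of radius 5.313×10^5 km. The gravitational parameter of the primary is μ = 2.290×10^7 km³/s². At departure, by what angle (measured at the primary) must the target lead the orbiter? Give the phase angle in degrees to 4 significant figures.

Transfer-ellipse semi-major axis a_t = (r₁ + r₂)/2 = (95670 + 5.313×10^5)/2 = 3.13485×10^5 km.
Transfer time t = π√(a_t³/μ) = 1.152×10^5 s.
Target angular speed ω₂ = √(μ/r₂³) = 1.236×10^-5 rad/s.
Angle swept by the target during transfer: ω₂·t = 1.4239 rad = 81.58°.
Arrival is 180° from departure on the ellipse, so φ = 180° − 81.58° = 98.42°.

φ = 98.42°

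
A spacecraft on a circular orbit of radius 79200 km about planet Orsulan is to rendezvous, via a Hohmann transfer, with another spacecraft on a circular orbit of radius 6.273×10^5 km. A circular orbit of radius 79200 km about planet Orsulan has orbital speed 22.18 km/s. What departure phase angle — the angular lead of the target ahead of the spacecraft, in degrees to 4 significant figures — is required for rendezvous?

From the circular-orbit relation v² = μ/r at r = 79200 km: μ = v²r = (22.18)² × 79200 = 3.89626×10^7 km³/s².
Semi-major axis of the transfer orbit: a_t = (79200 + 6.273×10^5)/2 = 3.5325×10^5 km.
The half-period of the transfer ellipse is t = π√(a_t³/μ) = 1.056693×10^5 s.
Target angular speed ω₂ = √(μ/r₂³) = 1.256352×10^-5 rad/s.
Angle swept by the target during transfer: ω₂·t = 1.32758 rad = 76.06°.
The spacecraft traverses 180° on the transfer ellipse, so the target must lead by 180° − 76.06° = 103.9°.

φ = 103.9°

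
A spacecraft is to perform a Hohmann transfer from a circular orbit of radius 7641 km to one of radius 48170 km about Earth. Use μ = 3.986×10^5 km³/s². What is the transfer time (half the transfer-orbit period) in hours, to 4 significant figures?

t = 6.443 hours

The Hohmann ellipse has a_t = (r₁ + r₂)/2 = 27905.5 km.
By Kepler's third law the transfer-orbit period is T = 2π√(a_t³/μ), so t = T/2 = 23196 s.
Converting: 23196 s ÷ 3600 s/hour = 6.443 hours.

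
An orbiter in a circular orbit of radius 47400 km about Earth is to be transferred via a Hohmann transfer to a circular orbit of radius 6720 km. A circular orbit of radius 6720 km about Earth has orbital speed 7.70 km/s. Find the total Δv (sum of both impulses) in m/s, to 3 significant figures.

Δv = 3950 m/s

From the circular-orbit relation v² = μ/r at r = 6720 km: μ = v²r = (7.70)² × 6720 = 3.98429×10^5 km³/s².
The Hohmann ellipse has a_t = (r₁ + r₂)/2 = 27060 km.
Circular speed at r₁: v₁ = √(μ/r₁) = √(3.98429×10^5/47400) = 2.899 km/s.
On the transfer ellipse at r₁, vis-viva equation gives v_a = √[μ(2/r₁ − 1/a_t)] = 1.445 km/s.
First burn Δv₁ = |v_a − v₁| = 1.454 km/s.
At r₂, v₂ = √(μ/r₂) = 7.7000 km/s.
Transfer-orbit speed at r₂: v_p = √[μ(2/r₂ − 1/a_t)] = 10.191 km/s.
Second burn Δv₂ = |v₂ − v_p| = 2.491 km/s.
Δv = Δv₁ + Δv₂ = 1.454 + 2.491 = 3.945 km/s.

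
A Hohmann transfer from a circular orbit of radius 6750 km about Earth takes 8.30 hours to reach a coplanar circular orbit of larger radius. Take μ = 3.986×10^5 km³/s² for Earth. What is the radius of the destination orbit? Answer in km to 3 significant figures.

r₂ = 59300 km

Transfer time t = 8.30 hours = 29880 s, and t = π√(a_t³/μ).
So a_t = (μ t²/π²)^(1/3) = (3.986×10^5 × (29880)² / π²)^(1/3) = 33037 km.
Since a_t = (r₁ + r₂)/2, r₂ = 2a_t − r₁ = 2×33037 − 6750 = 59324 km.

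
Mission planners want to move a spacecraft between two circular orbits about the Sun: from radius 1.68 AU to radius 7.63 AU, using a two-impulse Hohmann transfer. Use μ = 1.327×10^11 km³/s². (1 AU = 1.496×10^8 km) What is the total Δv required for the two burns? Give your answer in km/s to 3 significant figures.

Δv = 10.7 km/s

In km: r₁ = 1.68 × 1.496×10^8 = 2.51328×10^8 km; r₂ = 7.63 × 1.496×10^8 = 1.141448×10^9 km.
The Hohmann ellipse has a_t = (r₁ + r₂)/2 = 6.96388×10^8 km.
At r₁ the circular-orbit speed is v₁ = √(μ/r₁) = 22.97815 km/s.
On the transfer ellipse at r₁, v² = μ(2/r − 1/a) gives v_p = √[μ(2/r₁ − 1/a_t)] = 29.41829 km/s.
First burn Δv₁ = |v_p − v₁| = 6.4401 km/s.
Circular speed at r₂: v₂ = √(μ/r₂) = 10.7822 km/s.
Transfer-orbit speed at r₂: v_a = √[μ(2/r₂ − 1/a_t)] = 6.47742 km/s.
Second burn Δv₂ = |v₂ − v_a| = 4.3048 km/s.
Δv = Δv₁ + Δv₂ = 6.4401 + 4.3048 = 10.74 km/s.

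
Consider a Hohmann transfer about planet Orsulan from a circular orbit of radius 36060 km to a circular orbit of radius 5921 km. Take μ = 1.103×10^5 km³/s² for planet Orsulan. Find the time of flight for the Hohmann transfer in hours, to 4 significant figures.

The Hohmann ellipse has a_t = (r₁ + r₂)/2 = 20990.5 km.
By Kepler's third law the transfer-orbit period is T = 2π√(a_t³/μ), so t = T/2 = 28767 s.
Converting: 28767 s ÷ 3600 s/hour = 7.991 hours.

t = 7.991 hours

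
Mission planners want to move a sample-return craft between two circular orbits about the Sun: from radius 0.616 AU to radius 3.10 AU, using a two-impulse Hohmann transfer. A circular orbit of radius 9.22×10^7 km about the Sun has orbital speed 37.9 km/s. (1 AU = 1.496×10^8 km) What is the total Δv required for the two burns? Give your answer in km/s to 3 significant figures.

From the circular-orbit relation v² = μ/r at r = 9.22×10^7 km: μ = v²r = (37.9)² × 9.22×10^7 = 1.32437×10^11 km³/s².
In km: r₁ = 0.616 × 1.496×10^8 = 9.21536×10^7 km; r₂ = 3.10 × 1.496×10^8 = 4.6376×10^8 km.
Semi-major axis of the transfer orbit: a_t = (9.21536×10^7 + 4.6376×10^8)/2 = 2.779568×10^8 km.
Circular speed at r₁: v₁ = √(μ/r₁) = √(1.32437×10^11/9.21536×10^7) = 37.91 km/s.
Transfer-orbit speed at r₁ (vis-viva): v_p = √[μ(2/r₁ − 1/a_t)] = 48.97 km/s.
First burn Δv₁ = |v_p − v₁| = 11.06 km/s.
Circular speed at r₂: v₂ = √(μ/r₂) = 16.899 km/s.
Transfer-orbit speed at r₂: v_a = √[μ(2/r₂ − 1/a_t)] = 9.7303 km/s.
Second burn Δv₂ = |v₂ − v_a| = 7.169 km/s.
Δv = Δv₁ + Δv₂ = 11.06 + 7.169 = 18.23 km/s.

Δv = 18.2 km/s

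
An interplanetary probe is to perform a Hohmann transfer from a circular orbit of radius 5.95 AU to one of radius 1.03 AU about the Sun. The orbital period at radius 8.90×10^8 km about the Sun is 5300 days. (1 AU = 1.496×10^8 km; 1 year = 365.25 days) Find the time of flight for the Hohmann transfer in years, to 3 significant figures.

t = 3.26 years

From Kepler's third law T² = 4π²r³/μ at r = 8.90×10^8 km, T = 5300 days = 5300 × 86400 s = 4.5792×10^8 s: μ = 4π²r³/T² = 1.32724×10^11 km³/s².
In km: r₁ = 5.95 × 1.496×10^8 = 8.9012×10^8 km; r₂ = 1.03 × 1.496×10^8 = 1.54088×10^8 km.
Semi-major axis of the transfer orbit: a_t = (8.9012×10^8 + 1.54088×10^8)/2 = 5.22104×10^8 km.
Transfer time t = π√(a_t³/μ) = π√((5.22104×10^8)³ / 1.32724×10^11) = 1.029×10^8 s.
Converting: 1.029×10^8 s ÷ 3.15576×10^7 s/year (365.25 × 86400) = 3.26 years.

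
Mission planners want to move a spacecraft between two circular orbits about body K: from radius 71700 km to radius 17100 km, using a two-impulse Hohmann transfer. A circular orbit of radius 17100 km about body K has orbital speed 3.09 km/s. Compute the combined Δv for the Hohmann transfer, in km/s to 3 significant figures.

Δv = 1.41 km/s

From the circular-orbit relation v² = μ/r at r = 17100 km: μ = v²r = (3.09)² × 17100 = 1.63273×10^5 km³/s².
Transfer-ellipse semi-major axis a_t = (r₁ + r₂)/2 = (71700 + 17100)/2 = 44400 km.
At r₁ the circular-orbit speed is v₁ = √(μ/r₁) = 1.509 km/s.
On the transfer ellipse at r₁, v² = μ(2/r − 1/a) gives v_a = √[μ(2/r₁ − 1/a_t)] = 0.9365 km/s.
First burn Δv₁ = |v_a − v₁| = 0.5725 km/s.
Circular speed at r₂: v₂ = √(μ/r₂) = 3.0900 km/s.
Transfer-orbit speed at r₂: v_p = √[μ(2/r₂ − 1/a_t)] = 3.9267 km/s.
Second burn Δv₂ = |v₂ − v_p| = 0.8367 km/s.
Δv = Δv₁ + Δv₂ = 0.5725 + 0.8367 = 1.409 km/s.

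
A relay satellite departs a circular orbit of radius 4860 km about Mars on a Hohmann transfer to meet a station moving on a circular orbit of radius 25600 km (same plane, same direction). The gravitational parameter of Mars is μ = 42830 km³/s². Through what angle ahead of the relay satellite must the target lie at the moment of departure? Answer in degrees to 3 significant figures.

φ = 97.4°

Transfer-ellipse semi-major axis a_t = (r₁ + r₂)/2 = (4860 + 25600)/2 = 15230 km.
The half-period of the transfer ellipse is t = π√(a_t³/μ) = 28530 s.
The target's mean motion on its circular orbit is ω₂ = √(μ/r₂³) = 5.053×10^-5 rad/s.
Angle swept by the target during transfer: ω₂·t = 1.4416 rad = 82.60°.
The relay satellite traverses 180° on the transfer ellipse, so the target must lead by 180° − 82.60° = 97.4°.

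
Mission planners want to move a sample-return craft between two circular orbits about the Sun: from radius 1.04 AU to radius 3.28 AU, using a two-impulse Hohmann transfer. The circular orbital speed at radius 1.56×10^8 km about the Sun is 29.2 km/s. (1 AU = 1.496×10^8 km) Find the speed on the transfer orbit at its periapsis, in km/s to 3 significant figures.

v = 36.0 km/s

From the circular-orbit relation v² = μ/r at r = 1.56×10^8 km: μ = v²r = (29.2)² × 1.56×10^8 = 1.33012×10^11 km³/s².
In km: r₁ = 1.04 × 1.496×10^8 = 1.55584×10^8 km; r₂ = 3.28 × 1.496×10^8 = 4.90688×10^8 km.
Semi-major axis of the transfer orbit: a_t = (1.55584×10^8 + 4.90688×10^8)/2 = 3.23136×10^8 km.
The periapsis of the transfer ellipse is at r = 1.55584×10^8 km.
Applying v² = μ(2/r − 1/a_t): v = 36.03 km/s.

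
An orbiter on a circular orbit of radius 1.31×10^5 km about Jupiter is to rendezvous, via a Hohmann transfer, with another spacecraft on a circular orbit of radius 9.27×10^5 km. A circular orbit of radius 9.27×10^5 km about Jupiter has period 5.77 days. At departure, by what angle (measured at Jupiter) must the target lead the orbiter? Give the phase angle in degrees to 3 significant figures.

From Kepler's third law T² = 4π²r³/μ at r = 9.27×10^5 km, T = 5.77 days = 5.77 × 86400 s = 4.98528×10^5 s: μ = 4π²r³/T² = 1.26538×10^8 km³/s².
The Hohmann ellipse has a_t = (r₁ + r₂)/2 = 5.290×10^5 km.
Transfer time t = π√(a_t³/μ) = 1.07454×10^5 s.
Target angular speed ω₂ = √(μ/r₂³) = 1.26035×10^-5 rad/s.
Angle swept by the target during transfer: ω₂·t = 1.3543 rad = 77.60°.
The orbiter traverses 180° on the transfer ellipse, so the target must lead by 180° − 77.60° = 102°.

φ = 102°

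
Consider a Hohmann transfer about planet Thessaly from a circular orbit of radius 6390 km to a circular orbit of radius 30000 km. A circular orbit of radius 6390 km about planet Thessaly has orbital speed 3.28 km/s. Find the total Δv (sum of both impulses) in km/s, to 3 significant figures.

Δv = 1.55 km/s

From the circular-orbit relation v² = μ/r at r = 6390 km: μ = v²r = (3.28)² × 6390 = 68746.2 km³/s².
Semi-major axis of the transfer orbit: a_t = (6390 + 30000)/2 = 18195 km.
Circular speed at r₁: v₁ = √(μ/r₁) = √(68746.2/6390) = 3.2800 km/s.
On the transfer ellipse at r₁, vis-viva gives v_p = √[μ(2/r₁ − 1/a_t)] = 4.2117 km/s.
First burn Δv₁ = |v_p − v₁| = 0.9317 km/s.
Circular speed at r₂: v₂ = √(μ/r₂) = 1.5138 km/s.
Transfer-orbit speed at r₂: v_a = √[μ(2/r₂ − 1/a_t)] = 0.89709 km/s.
Second burn Δv₂ = |v₂ − v_a| = 0.6167 km/s.
Δv = Δv₁ + Δv₂ = 0.9317 + 0.6167 = 1.548 km/s.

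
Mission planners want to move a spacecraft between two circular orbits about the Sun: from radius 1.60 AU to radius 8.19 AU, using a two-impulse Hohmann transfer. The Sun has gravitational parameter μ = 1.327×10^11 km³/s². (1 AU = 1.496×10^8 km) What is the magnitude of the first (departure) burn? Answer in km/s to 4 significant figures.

In km: r₁ = 1.60 × 1.496×10^8 = 2.3936×10^8 km; r₂ = 8.19 × 1.496×10^8 = 1.225224×10^9 km.
Transfer-ellipse semi-major axis a_t = (r₁ + r₂)/2 = (2.3936×10^8 + 1.225224×10^9)/2 = 7.32292×10^8 km.
On the circular orbit at r = 2.3936×10^8 km, v_c = √(μ/r) = 23.5456 km/s.
Vis-viva on the transfer ellipse at r = 2.3936×10^8 km gives v_t = √[μ(2/r − 1/a_t)] = 30.4562 km/s.
Δv₁ = |v_t − v_c| = |30.4562 − 23.5456| = 6.911 km/s.

Δv₁ = 6.911 km/s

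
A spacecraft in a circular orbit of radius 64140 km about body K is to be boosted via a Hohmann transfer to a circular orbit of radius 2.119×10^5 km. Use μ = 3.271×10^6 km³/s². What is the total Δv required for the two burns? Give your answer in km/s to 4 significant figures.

Semi-major axis of the transfer orbit: a_t = (64140 + 2.119×10^5)/2 = 1.3802×10^5 km.
At r₁ the circular-orbit speed is v₁ = √(μ/r₁) = 7.1413 km/s.
On the transfer ellipse at r₁, vis-viva equation gives v_p = √[μ(2/r₁ − 1/a_t)] = 8.8485 km/s.
First burn Δv₁ = |v_p − v₁| = 1.707 km/s.
At r₂, v₂ = √(μ/r₂) = 3.929 km/s.
Transfer-orbit speed at r₂: v_a = √[μ(2/r₂ − 1/a_t)] = 2.678 km/s.
Second burn Δv₂ = |v₂ − v_a| = 1.251 km/s.
Total Δv = Δv₁ + Δv₂ = 2.958 km/s.

Δv = 2.958 km/s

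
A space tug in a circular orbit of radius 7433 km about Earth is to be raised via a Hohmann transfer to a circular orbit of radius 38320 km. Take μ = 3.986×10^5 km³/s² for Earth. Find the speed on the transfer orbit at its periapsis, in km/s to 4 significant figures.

v = 9.478 km/s

Transfer-ellipse semi-major axis a_t = (r₁ + r₂)/2 = (7433 + 38320)/2 = 22876.5 km.
At periapsis, r = 7433 km.
Vis-viva: v = √[μ(2/r − 1/a_t)] = √[3.986×10^5 × (2/7433 − 1/22876.5)] = 9.478 km/s.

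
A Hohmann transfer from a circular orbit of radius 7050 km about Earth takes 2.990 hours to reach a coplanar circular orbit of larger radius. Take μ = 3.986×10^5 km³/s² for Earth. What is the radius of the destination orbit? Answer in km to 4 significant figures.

Transfer time t = 2.990 hours = 10764 s, and t = π√(a_t³/μ).
So a_t = (μ t²/π²)^(1/3) = (3.986×10^5 × (10764)² / π²)^(1/3) = 16726 km.
Since a_t = (r₁ + r₂)/2, r₂ = 2a_t − r₁ = 2×16726 − 7050 = 26402 km.

r₂ = 26400 km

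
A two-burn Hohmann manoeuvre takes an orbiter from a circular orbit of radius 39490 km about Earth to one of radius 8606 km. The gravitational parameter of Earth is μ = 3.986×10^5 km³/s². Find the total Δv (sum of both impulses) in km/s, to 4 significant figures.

Transfer-ellipse semi-major axis a_t = (r₁ + r₂)/2 = (39490 + 8606)/2 = 24048 km.
Circular speed at r₁: v₁ = √(μ/r₁) = √(3.986×10^5/39490) = 3.1771 km/s.
Transfer-orbit speed at r₁ (vis-viva): v_a = √[μ(2/r₁ − 1/a_t)] = 1.9006 km/s.
First burn Δv₁ = |v_a − v₁| = 1.2765 km/s.
Circular speed at r₂: v₂ = √(μ/r₂) = 6.8056 km/s.
Transfer-orbit speed at r₂: v_p = √[μ(2/r₂ − 1/a_t)] = 8.7211 km/s.
Second burn Δv₂ = |v₂ − v_p| = 1.9155 km/s.
Δv = Δv₁ + Δv₂ = 1.2765 + 1.9155 = 3.192 km/s.

Δv = 3.192 km/s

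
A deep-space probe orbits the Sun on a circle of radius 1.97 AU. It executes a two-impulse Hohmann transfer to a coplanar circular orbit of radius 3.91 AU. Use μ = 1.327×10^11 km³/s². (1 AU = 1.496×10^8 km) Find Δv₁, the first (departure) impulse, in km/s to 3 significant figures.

In km: r₁ = 1.97 × 1.496×10^8 = 2.94712×10^8 km; r₂ = 3.91 × 1.496×10^8 = 5.84936×10^8 km.
The Hohmann ellipse has a_t = (r₁ + r₂)/2 = 4.39824×10^8 km.
Circular speed at r = 2.94712×10^8 km: v_c = √(μ/r) = 21.220 km/s.
Transfer-orbit speed at the same r (vis-viva, a = a_t): v_t = √[μ(2/r − 1/a_t)] = 24.471 km/s.
Δv₁ = |v_t − v_c| = |24.471 − 21.220| = 3.251 km/s.

Δv₁ = 3.25 km/s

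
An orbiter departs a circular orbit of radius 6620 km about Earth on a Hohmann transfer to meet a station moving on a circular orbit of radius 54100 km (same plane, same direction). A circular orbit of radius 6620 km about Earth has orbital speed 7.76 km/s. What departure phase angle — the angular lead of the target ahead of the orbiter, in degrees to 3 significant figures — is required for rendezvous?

From the circular-orbit relation v² = μ/r at r = 6620 km: μ = v²r = (7.76)² × 6620 = 3.98641×10^5 km³/s².
Semi-major axis of the transfer orbit: a_t = (6620 + 54100)/2 = 30360 km.
Transfer time t = π√(a_t³/μ) = 26320 s.
The target's mean motion on its circular orbit is ω₂ = √(μ/r₂³) = 5.018×10^-5 rad/s.
Angle swept by the target during transfer: ω₂·t = 1.3207 rad = 75.67°.
The orbiter traverses 180° on the transfer ellipse, so the target must lead by 180° − 75.67° = 104°.

φ = 104°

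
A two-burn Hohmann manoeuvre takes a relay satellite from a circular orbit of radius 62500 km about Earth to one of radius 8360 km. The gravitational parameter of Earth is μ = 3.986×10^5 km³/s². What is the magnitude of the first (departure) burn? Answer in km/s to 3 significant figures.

Δv₁ = 1.30 km/s

Transfer-ellipse semi-major axis a_t = (r₁ + r₂)/2 = (62500 + 8360)/2 = 35430 km.
On the circular orbit at r = 62500 km, v_c = √(μ/r) = 2.5254 km/s.
Transfer-orbit speed at the same r (vis-viva, a = a_t): v_t = √[μ(2/r − 1/a_t)] = 1.2267 km/s.
Δv₁ = |v_t − v_c| = |1.2267 − 2.5254| = 1.299 km/s.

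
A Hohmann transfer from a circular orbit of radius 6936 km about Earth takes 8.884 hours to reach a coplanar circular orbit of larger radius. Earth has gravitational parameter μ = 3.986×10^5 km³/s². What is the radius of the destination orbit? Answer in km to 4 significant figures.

r₂ = 62200 km

Transfer time t = 8.884 hours = 31982.4 s, and t = π√(a_t³/μ).
So a_t = (μ t²/π²)^(1/3) = (3.986×10^5 × (31982.4)² / π²)^(1/3) = 34569 km.
Since a_t = (r₁ + r₂)/2, r₂ = 2a_t − r₁ = 2×34569 − 6936 = 62202 km.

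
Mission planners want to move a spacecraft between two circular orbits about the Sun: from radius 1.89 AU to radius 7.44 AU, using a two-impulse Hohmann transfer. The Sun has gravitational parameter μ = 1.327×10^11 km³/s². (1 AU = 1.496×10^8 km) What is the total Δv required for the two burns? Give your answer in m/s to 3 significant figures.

Δv = 9660 m/s

In km: r₁ = 1.89 × 1.496×10^8 = 2.82744×10^8 km; r₂ = 7.44 × 1.496×10^8 = 1.113024×10^9 km.
The Hohmann ellipse has a_t = (r₁ + r₂)/2 = 6.97884×10^8 km.
Circular speed at r₁: v₁ = √(μ/r₁) = √(1.327×10^11/2.82744×10^8) = 21.664 km/s.
On the transfer ellipse at r₁, vis-viva gives v_p = √[μ(2/r₁ − 1/a_t)] = 27.359 km/s.
First burn Δv₁ = |v_p − v₁| = 5.695 km/s.
Circular speed at r₂: v₂ = √(μ/r₂) = 10.919 km/s.
Transfer-orbit speed at r₂: v_a = √[μ(2/r₂ − 1/a_t)] = 6.9501 km/s.
Second burn Δv₂ = |v₂ − v_a| = 3.969 km/s.
Δv = Δv₁ + Δv₂ = 5.695 + 3.969 = 9.664 km/s.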